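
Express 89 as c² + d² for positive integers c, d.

We need to find integers c, d > 0 such that c² + d² = 89.
Trying c = 5: d² = 89 - 5² = 89 - 25 = 64
d = 8
Check: 5² + 8² = 25 + 64 = 89 ✓

89 = 5² + 8²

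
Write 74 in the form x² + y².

We need to find integers x, y > 0 such that x² + y² = 74.
Trying x = 5: y² = 74 - 5² = 74 - 25 = 49
y = 7
Check: 5² + 7² = 25 + 49 = 74 ✓

74 = 5² + 7²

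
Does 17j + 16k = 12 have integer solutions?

Step 1: Compute gcd(17, 16).
gcd(17, 16) = 1

Step 2: Check divisibility.
Does 1 divide 12? 12 = 1 x 12, so yes.

By the theorem on linear Diophantine equations, 17j + 16k = 12 has integer solutions if and only if gcd(17, 16) divides 12. Since 1 | 12, solutions exist.

Yes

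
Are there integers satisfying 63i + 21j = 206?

Step 1: Compute gcd(63, 21).
gcd(63, 21) = 21

Step 2: Check divisibility.
Does 21 divide 206? 206 = 21 x 9 + 17, so no.

By the theorem on linear Diophantine equations, 63i + 21j = 206 has integer solutions if and only if gcd(63, 21) divides 206. Since 21 does not divide 206, no solutions exist.

No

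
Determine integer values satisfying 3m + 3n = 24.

Step 1: Check solvability.
gcd(3, 3) = 3
Since 3 divides 24, solutions exist.

Step 2: Apply extended Euclidean algorithm to find gcd.
We find integers such that 3*x0 + 3*y0 = 3

Step 3: Scale the particular solution.
Multiply by 24/3 = 8:
m = 0, n = 8

Step 4: Verify.
3*(0) + 3*(8) = 24 = 24 ✓

m = 0, n = 8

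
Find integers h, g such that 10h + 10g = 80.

Step 1: Check solvability.
gcd(10, 10) = 10
Since 10 divides 80, solutions exist.

Step 2: Apply extended Euclidean algorithm to find gcd.
We find integers such that 10*x0 + 10*y0 = 10

Step 3: Scale the particular solution.
Multiply by 80/10 = 8:
h = 0, g = 8

Step 4: Verify.
10*(0) + 10*(8) = 80 = 80 ✓

h = 0, g = 8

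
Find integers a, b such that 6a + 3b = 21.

Step 1: Check solvability.
gcd(6, 3) = 3
Since 3 divides 21, solutions exist.

Step 2: Apply extended Euclidean algorithm to find gcd.
We find integers such that 6*x0 + 3*y0 = 3

Step 3: Scale the particular solution.
Multiply by 21/3 = 7:
a = 0, b = 7

Step 4: Verify.
6*(0) + 3*(7) = 21 = 21 ✓

a = 0, b = 7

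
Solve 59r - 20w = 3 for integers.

Step 1: Check solvability.
gcd(59, 20) = 1
Since 1 divides 3, solutions exist.

Step 2: Apply extended Euclidean algorithm to find gcd.
We find integers such that 59*x0 + 20*y0 = 1

Step 3: Scale the particular solution.
Multiply by 3/1 = 3:
r = -3, w = -9

Step 4: Verify.
59*(-3) - 20*(-9) = 3 = 3 ✓

r = -3, w = -9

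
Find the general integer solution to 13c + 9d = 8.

Step 1: Compute gcd(13, 9) = 1.
Since 1 divides 8, solutions exist.

Step 2: Find a particular solution using extended Euclidean algorithm.
We get c₀ = -16, d₀ = 24.
Check: 13*-16 + 9*24 = 8 = 8 ✓

Step 3: Write the general solution.
c = -16 + (9/1)t = -16 + 9t
d = 24 - (13/1)t = 24 - 13t
for any integer t.

c = -16 + 9t, d = 24 - 13t for integer t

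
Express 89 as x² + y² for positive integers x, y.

We need to find integers x, y > 0 such that x² + y² = 89.
Trying x = 5: y² = 89 - 5² = 89 - 25 = 64
y = 8
Check: 5² + 8² = 25 + 64 = 89 ✓

89 = 5² + 8²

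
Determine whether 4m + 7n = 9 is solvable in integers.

Step 1: Compute gcd(4, 7).
gcd(4, 7) = 1

Step 2: Check divisibility.
Does 1 divide 9? 9 = 1 x 9, so yes.

By the theorem on linear Diophantine equations, 4m + 7n = 9 has integer solutions if and only if gcd(4, 7) divides 9. Since 1 | 9, solutions exist.

Yes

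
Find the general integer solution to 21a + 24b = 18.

Step 1: Compute gcd(21, 24) = 3.
Since 3 divides 18, solutions exist.

Step 2: Find a particular solution using extended Euclidean algorithm.
We get a₀ = -6, b₀ = 6.
Check: 21*-6 + 24*6 = 18 = 18 ✓

Step 3: Write the general solution.
a = -6 + (24/3)t = -6 + 8t
b = 6 - (21/3)t = 6 - 7t
for any integer t.

a = -6 + 8t, b = 6 - 7t for integer t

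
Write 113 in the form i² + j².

We need to find integers i, j > 0 such that i² + j² = 113.
Trying i = 7: j² = 113 - 7² = 113 - 49 = 64
j = 8
Check: 7² + 8² = 49 + 64 = 113 ✓

113 = 7² + 8²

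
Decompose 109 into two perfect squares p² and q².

We need to find integers p, q > 0 such that p² + q² = 109.
Trying p = 3: q² = 109 - 3² = 109 - 9 = 100
q = 10
Check: 3² + 10² = 9 + 100 = 109 ✓

109 = 3² + 10²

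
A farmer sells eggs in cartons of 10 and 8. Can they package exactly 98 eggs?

We need non-negative a, b with 10a + 8b = 98.
gcd(10, 8) = 2 divides 98.
Try a = 1: 8b = 98 - 10 = 88, so b = 11.
One way: 1 cartons of 10 and 11 cartons of 8.

Yes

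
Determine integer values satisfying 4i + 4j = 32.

Step 1: Check solvability.
gcd(4, 4) = 4
Since 4 divides 32, solutions exist.

Step 2: Apply extended Euclidean algorithm to find gcd.
We find integers such that 4*x0 + 4*y0 = 4

Step 3: Scale the particular solution.
Multiply by 32/4 = 8:
i = 0, j = 8

Step 4: Verify.
4*(0) + 4*(8) = 32 = 32 ✓

i = 0, j = 8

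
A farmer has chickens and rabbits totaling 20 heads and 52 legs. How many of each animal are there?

Let c = chickens, r = rabbits.
Heads: c + r = 20
Legs: 2c + 4r = 52
From the first equation, c = 20 - r. Substitute:
2(20 - r) + 4r = 52
40 + 2r = 52
r = (52 - 40)/2 = 6
c = 20 - 6 = 14

Chickens: 14, Rabbits: 6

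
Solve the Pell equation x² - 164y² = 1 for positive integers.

We seek the smallest positive integers (x, y) with x² - 164y² = 1, i.e., x² = 164y² + 1.
Try successive y values:
y = 1: x² = 164·1² + 1 = 165, not a perfect square
y = 2: x² = 164·2² + 1 = 657, not a perfect square
y = 3: x² = 164·3² + 1 = 1477, not a perfect square
... continuing the search (or via continued fractions) ...
y = 160: x² = 164·160² + 1 = 4198401, x = 2049 ✓

Verify: 2049² - 164·160² = 4198401 - 4198400 = 1 ✓

x = 2049, y = 160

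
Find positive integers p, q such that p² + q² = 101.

Search for p with 101 - p² a perfect square.
p = 1: 101 - 1² = 101 - 1 = 100 = 10² ✓
So p = 1, q = 10.

p = 1, q = 10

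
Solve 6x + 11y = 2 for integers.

Step 1: Check solvability.
gcd(6, 11) = 1
Since 1 divides 2, solutions exist.

Step 2: Apply extended Euclidean algorithm to find gcd.
We find integers such that 6*x0 + 11*y0 = 1

Step 3: Scale the particular solution.
Multiply by 2/1 = 2:
x = 4, y = -2

Step 4: Verify.
6*(4) + 11*(-2) = 2 = 2 ✓

x = 4, y = -2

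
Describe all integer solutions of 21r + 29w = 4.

Step 1: Compute gcd(21, 29) = 1.
Since 1 divides 4, solutions exist.

Step 2: Find a particular solution using extended Euclidean algorithm.
We get r₀ = -44, w₀ = 32.
Check: 21*-44 + 29*32 = 4 = 4 ✓

Step 3: Write the general solution.
r = -44 + (29/1)t = -44 + 29t
w = 32 - (21/1)t = 32 - 21t
for any integer t.

r = -44 + 29t, w = 32 - 21t for integer t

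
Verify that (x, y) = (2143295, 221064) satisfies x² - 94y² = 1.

Compute x² = 2143295² = 4593713457025
Compute 94y² = 94·221064² = 94·48869292096 = 4593713457024
x² - 94y² = 4593713457025 - 4593713457024 = 1
Since this equals 1, (2143295, 221064) is a solution.

Yes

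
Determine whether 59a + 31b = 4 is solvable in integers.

Step 1: Compute gcd(59, 31).
gcd(59, 31) = 1

Step 2: Check divisibility.
Does 1 divide 4? 4 = 1 x 4, so yes.

By the theorem on linear Diophantine equations, 59a + 31b = 4 has integer solutions if and only if gcd(59, 31) divides 4. Since 1 | 4, solutions exist.

Yes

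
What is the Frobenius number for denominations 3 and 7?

For two coprime denominations a and b, the Frobenius number (largest value not representable as a non-negative combination) is ab - a - b.
Here gcd(3, 7) = 1, so they are coprime.
F(3, 7) = 3·7 - 3 - 7 = 21 - 10 = 11

11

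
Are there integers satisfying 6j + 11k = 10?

Step 1: Compute gcd(6, 11).
gcd(6, 11) = 1

Step 2: Check divisibility.
Does 1 divide 10? 10 = 1 x 10, so yes.

By the theorem on linear Diophantine equations, 6j + 11k = 10 has integer solutions if and only if gcd(6, 11) divides 10. Since 1 | 10, solutions exist.

Yes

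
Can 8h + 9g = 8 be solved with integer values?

Step 1: Compute gcd(8, 9).
gcd(8, 9) = 1

Step 2: Check divisibility.
Does 1 divide 8? 8 = 1 x 8, so yes.

By the theorem on linear Diophantine equations, 8h + 9g = 8 has integer solutions if and only if gcd(8, 9) divides 8. Since 1 | 8, solutions exist.

Yes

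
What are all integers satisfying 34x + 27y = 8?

Step 1: Compute gcd(34, 27) = 1.
Since 1 divides 8, solutions exist.

Step 2: Find a particular solution using extended Euclidean algorithm.
We get x₀ = 32, y₀ = -40.
Check: 34*32 + 27*-40 = 8 = 8 ✓

Step 3: Write the general solution.
x = 32 + (27/1)t = 32 + 27t
y = -40 - (34/1)t = -40 - 34t
for any integer t.

x = 32 + 27t, y = -40 - 34t for integer t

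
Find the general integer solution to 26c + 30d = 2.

Step 1: Compute gcd(26, 30) = 2.
Since 2 divides 2, solutions exist.

Step 2: Find a particular solution using extended Euclidean algorithm.
We get c₀ = 7, d₀ = -6.
Check: 26*7 + 30*-6 = 2 = 2 ✓

Step 3: Write the general solution.
c = 7 + (30/2)t = 7 + 15t
d = -6 - (26/2)t = -6 - 13t
for any integer t.

c = 7 + 15t, d = -6 - 13t for integer t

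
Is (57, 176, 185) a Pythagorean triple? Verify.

Compute a² + b² = 57² + 176² = 3249 + 30976 = 34225
Compute c² = 185² = 34225
Since 34225 = 34225, confirmed.

Yes, it is a Pythagorean triple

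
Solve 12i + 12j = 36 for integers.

Step 1: Check solvability.
gcd(12, 12) = 12
Since 12 divides 36, solutions exist.

Step 2: Apply extended Euclidean algorithm to find gcd.
We find integers such that 12*x0 + 12*y0 = 12

Step 3: Scale the particular solution.
Multiply by 36/12 = 3:
i = 0, j = 3

Step 4: Verify.
12*(0) + 12*(3) = 36 = 36 ✓

i = 0, j = 3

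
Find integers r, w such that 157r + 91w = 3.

Step 1: Check solvability.
gcd(157, 91) = 1
Since 1 divides 3, solutions exist.

Step 2: Apply extended Euclidean algorithm to find gcd.
We find integers such that 157*x0 + 91*y0 = 1

Step 3: Scale the particular solution.
Multiply by 3/1 = 3:
r = 120, w = -207

Step 4: Verify.
157*(120) + 91*(-207) = 3 = 3 ✓

r = 120, w = -207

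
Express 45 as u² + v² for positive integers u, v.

We need to find integers u, v > 0 such that u² + v² = 45.
Trying u = 3: v² = 45 - 3² = 45 - 9 = 36
v = 6
Check: 3² + 6² = 9 + 36 = 45 ✓

45 = 3² + 6²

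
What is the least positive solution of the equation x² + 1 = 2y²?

We need x² = 2y² - 1. Try successive y:
y = 1: x² = 2·1² - 1 = 1 = 1² ✓
Check: 1² - 2·1² = 1 - 2 = -1 ✓

x = 1, y = 1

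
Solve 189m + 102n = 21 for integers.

Step 1: Check solvability.
gcd(189, 102) = 3
Since 3 divides 21, solutions exist.

Step 2: Apply extended Euclidean algorithm to find gcd.
We find integers such that 189*x0 + 102*y0 = 3

Step 3: Scale the particular solution.
Multiply by 21/3 = 7:
m = -49, n = 91

Step 4: Verify.
189*(-49) + 102*(91) = 21 = 21 ✓

m = -49, n = 91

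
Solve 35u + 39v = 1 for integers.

Step 1: Check solvability.
gcd(35, 39) = 1
Since 1 divides 1, solutions exist.

Step 2: Apply extended Euclidean algorithm to find gcd.
We find integers such that 35*x0 + 39*y0 = 1

Step 3: Scale the particular solution.
Multiply by 1/1 = 1:
u = -10, v = 9

Step 4: Verify.
35*(-10) + 39*(9) = 1 = 1 ✓

u = -10, v = 9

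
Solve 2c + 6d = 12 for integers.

Step 1: Check solvability.
gcd(2, 6) = 2
Since 2 divides 12, solutions exist.

Step 2: Apply extended Euclidean algorithm to find gcd.
We find integers such that 2*x0 + 6*y0 = 2

Step 3: Scale the particular solution.
Multiply by 12/2 = 6:
c = 6, d = 0

Step 4: Verify.
2*(6) + 6*(0) = 12 = 12 ✓

c = 6, d = 0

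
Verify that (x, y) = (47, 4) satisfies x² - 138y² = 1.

Compute x² = 47² = 2209
Compute 138y² = 138·4² = 138·16 = 2208
x² - 138y² = 2209 - 2208 = 1
Since this equals 1, (47, 4) is a solution.

Yes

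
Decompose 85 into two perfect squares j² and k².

We need to find integers j, k > 0 such that j² + k² = 85.
Trying j = 2: k² = 85 - 2² = 85 - 4 = 81
k = 9
Check: 2² + 9² = 4 + 81 = 85 ✓

85 = 2² + 9²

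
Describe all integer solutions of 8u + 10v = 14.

Step 1: Compute gcd(8, 10) = 2.
Since 2 divides 14, solutions exist.

Step 2: Find a particular solution using extended Euclidean algorithm.
We get u₀ = -7, v₀ = 7.
Check: 8*-7 + 10*7 = 14 = 14 ✓

Step 3: Write the general solution.
u = -7 + (10/2)t = -7 + 5t
v = 7 - (8/2)t = 7 - 4t
for any integer t.

u = -7 + 5t, v = 7 - 4t for integer t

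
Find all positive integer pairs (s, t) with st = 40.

The positive divisors of 40 are: 1, 2, 4, 5, 8, 10, 20, 40.
Each divisor d gives the pair (d, 40/d):
(1, 40), (2, 20), (4, 10), (5, 8), (8, 5), (10, 4), (20, 2), (40, 1)

(1, 40), (2, 20), (4, 10), (5, 8), (8, 5), (10, 4), (20, 2), (40, 1)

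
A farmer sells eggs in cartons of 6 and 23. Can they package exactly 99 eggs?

We need non-negative a, b with 6a + 23b = 99.
gcd(6, 23) = 1 divides 99.
Try a = 5: 23b = 99 - 30 = 69, so b = 3.
One way: 5 cartons of 6 and 3 cartons of 23.

Yes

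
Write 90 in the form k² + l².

We need to find integers k, l > 0 such that k² + l² = 90.
Trying k = 3: l² = 90 - 3² = 90 - 9 = 81
l = 9
Check: 3² + 9² = 9 + 81 = 90 ✓

90 = 3² + 9²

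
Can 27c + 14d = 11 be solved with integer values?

Step 1: Compute gcd(27, 14).
gcd(27, 14) = 1

Step 2: Check divisibility.
Does 1 divide 11? 11 = 1 x 11, so yes.

By the theorem on linear Diophantine equations, 27c + 14d = 11 has integer solutions if and only if gcd(27, 14) divides 11. Since 1 | 11, solutions exist.

Yes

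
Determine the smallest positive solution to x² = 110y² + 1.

We seek the smallest positive integers (x, y) with x² - 110y² = 1, i.e., x² = 110y² + 1.
Try successive y values:
y = 1: x² = 110·1² + 1 = 111, not a perfect square
y = 2: x² = 110·2² + 1 = 441, x = 21 ✓

Verify: 21² - 110·2² = 441 - 440 = 1 ✓

x = 21, y = 2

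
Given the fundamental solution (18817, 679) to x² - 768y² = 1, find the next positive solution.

Solutions to x² - Dy² = 1 are generated by powers of (x₀ + y₀√D).
The next solution satisfies x₁ + y₁√768 = (x₀ + y₀√768)², giving:
x₁ = x₀² + 768y₀² = 18817² + 768·679² = 354079489 + 354079488 = 708158977
y₁ = 2x₀y₀ = 2·18817·679 = 25553486

Verify: 708158977² - 768·25553486² = 501489136705686529 - 501489136705686528 = 1 ✓

x = 708158977, y = 25553486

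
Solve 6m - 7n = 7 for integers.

Step 1: Check solvability.
gcd(6, 7) = 1
Since 1 divides 7, solutions exist.

Step 2: Apply extended Euclidean algorithm to find gcd.
We find integers such that 6*x0 + 7*y0 = 1

Step 3: Scale the particular solution.
Multiply by 7/1 = 7:
m = -7, n = -7

Step 4: Verify.
6*(-7) - 7*(-7) = 7 = 7 ✓

m = -7, n = -7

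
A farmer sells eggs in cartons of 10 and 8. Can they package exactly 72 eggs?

We need non-negative a, b with 10a + 8b = 72.
gcd(10, 8) = 2 divides 72.
Try a = 0: 8b = 72 - 0 = 72, so b = 9.
One way: 0 cartons of 10 and 9 cartons of 8.

Yes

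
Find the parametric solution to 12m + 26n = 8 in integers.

Step 1: Compute gcd(12, 26) = 2.
Since 2 divides 8, solutions exist.

Step 2: Find a particular solution using extended Euclidean algorithm.
We get m₀ = -8, n₀ = 4.
Check: 12*-8 + 26*4 = 8 = 8 ✓

Step 3: Write the general solution.
m = -8 + (26/2)t = -8 + 13t
n = 4 - (12/2)t = 4 - 6t
for any integer t.

m = -8 + 13t, n = 4 - 6t for integer t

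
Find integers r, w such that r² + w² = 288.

We need to find integers r, w > 0 such that r² + w² = 288.
Trying r = 12: w² = 288 - 12² = 288 - 144 = 144
w = 12
Check: 12² + 12² = 144 + 144 = 288 ✓

288 = 12² + 12²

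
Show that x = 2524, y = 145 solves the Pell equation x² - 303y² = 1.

Compute x² = 2524² = 6370576
Compute 303y² = 303·145² = 303·21025 = 6370575
x² - 303y² = 6370576 - 6370575 = 1
Since this equals 1, (2524, 145) is a solution.

Yes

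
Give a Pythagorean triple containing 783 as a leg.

We need the other leg and hypotenuse such that 783² + x² = c².
Take x = 56, c = 785: 783² + 56² = 613089 + 3136 = 616225 = 785² ✓
Triple: (783, 56, 785)

(783, 56, 785)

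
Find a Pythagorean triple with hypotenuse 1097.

We need a² + b² = 1097² = 1203409.
Trying: 585² + 928² = 342225 + 861184 = 1203409 ✓

(585, 928, 1097)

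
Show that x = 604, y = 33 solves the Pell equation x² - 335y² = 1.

Compute x² = 604² = 364816
Compute 335y² = 335·33² = 335·1089 = 364815
x² - 335y² = 364816 - 364815 = 1
Since this equals 1, (604, 33) is a solution.

Yes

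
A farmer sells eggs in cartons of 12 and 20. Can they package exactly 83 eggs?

We need non-negative a, b with 12a + 20b = 83.
gcd(12, 20) = 4, and 4 does not divide 83.
No integer solutions exist.

No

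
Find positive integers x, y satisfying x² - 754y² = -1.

We need x² = 754y² - 1. Try successive y:
y = 1: x² = 754·1² - 1 = 753, not a perfect square
y = 2: x² = 754·2² - 1 = 3015, not a perfect square
y = 3: x² = 754·3² - 1 = 6785, not a perfect square
...
y = 745: x² = 754·745² - 1 = 418488849 = 20457² ✓
Check: 20457² - 754·745² = 418488849 - 418488850 = -1 ✓

x = 20457, y = 745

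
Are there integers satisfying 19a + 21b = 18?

Step 1: Compute gcd(19, 21).
gcd(19, 21) = 1

Step 2: Check divisibility.
Does 1 divide 18? 18 = 1 x 18, so yes.

By the theorem on linear Diophantine equations, 19a + 21b = 18 has integer solutions if and only if gcd(19, 21) divides 18. Since 1 | 18, solutions exist.

Yes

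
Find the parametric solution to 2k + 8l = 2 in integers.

Step 1: Compute gcd(2, 8) = 2.
Since 2 divides 2, solutions exist.

Step 2: Find a particular solution using extended Euclidean algorithm.
We get k₀ = 1, l₀ = 0.
Check: 2*1 + 8*0 = 2 = 2 ✓

Step 3: Write the general solution.
k = 1 + (8/2)t = 1 + 4t
l = 0 - (2/2)t = 0 - 1t
for any integer t.

k = 1 + 4t, l = 0 - 1t for integer t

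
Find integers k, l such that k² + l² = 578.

We need to find integers k, l > 0 such that k² + l² = 578.
Trying k = 7: l² = 578 - 7² = 578 - 49 = 529
l = 23
Check: 7² + 23² = 49 + 529 = 578 ✓

578 = 7² + 23²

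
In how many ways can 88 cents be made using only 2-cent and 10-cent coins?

We need non-negative integers (x, y) with 2x + 10y = 88.
For each x from 0 to 44, check if (88 - 2x) is a non-negative multiple of 10.
Solutions (x, y): (4,8), (9,7), (14,6), (19,5), ...
Count: 9

9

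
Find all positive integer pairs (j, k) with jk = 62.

The positive divisors of 62 are: 1, 2, 31, 62.
Each divisor d gives the pair (d, 62/d):
(1, 62), (2, 31), (31, 2), (62, 1)

(1, 62), (2, 31), (31, 2), (62, 1)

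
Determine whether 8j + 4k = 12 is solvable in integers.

Step 1: Compute gcd(8, 4).
gcd(8, 4) = 4

Step 2: Check divisibility.
Does 4 divide 12? 12 = 4 x 3, so yes.

By the theorem on linear Diophantine equations, 8j + 4k = 12 has integer solutions if and only if gcd(8, 4) divides 12. Since 4 | 12, solutions exist.

Yes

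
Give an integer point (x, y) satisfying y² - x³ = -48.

Try small integer x values and check whether x³ - 48 is a perfect square.
x = 4: x³ - 48 = 4³ - 48 = 64 - 48 = 16
Is 16 a perfect square? 4² = 16 ✓
So (x, y) = (4, -4) is a solution.

x = 4, y = -4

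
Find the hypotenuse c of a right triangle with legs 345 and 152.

c² = a² + b² = 345² + 152² = 119025 + 23104 = 142129
c = sqrt(142129) = 377

377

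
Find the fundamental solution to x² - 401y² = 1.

We seek the smallest positive integers (x, y) with x² - 401y² = 1, i.e., x² = 401y² + 1.
Try successive y values:
y = 1: x² = 401·1² + 1 = 402, not a perfect square
y = 2: x² = 401·2² + 1 = 1605, not a perfect square
y = 3: x² = 401·3² + 1 = 3610, not a perfect square
... continuing the search (or via continued fractions) ...
y = 40: x² = 401·40² + 1 = 641601, x = 801 ✓

Verify: 801² - 401·40² = 641601 - 641600 = 1 ✓

x = 801, y = 40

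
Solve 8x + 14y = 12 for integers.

Step 1: Check solvability.
gcd(8, 14) = 2
Since 2 divides 12, solutions exist.

Step 2: Apply extended Euclidean algorithm to find gcd.
We find integers such that 8*x0 + 14*y0 = 2

Step 3: Scale the particular solution.
Multiply by 12/2 = 6:
x = 12, y = -6

Step 4: Verify.
8*(12) + 14*(-6) = 12 = 12 ✓

x = 12, y = -6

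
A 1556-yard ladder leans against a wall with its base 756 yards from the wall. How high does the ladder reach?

The ladder, wall, and ground form a right triangle with hypotenuse 1556 and one leg 756.
By the Pythagorean theorem: h² = 1556² - 756² = 2421136 - 571536 = 1849600
h = √1849600 = 1360 yards

1360 yards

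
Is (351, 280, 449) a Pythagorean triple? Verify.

Compute a² + b² = 351² + 280² = 123201 + 78400 = 201601
Compute c² = 449² = 201601
Since 201601 = 201601, confirmed.

Yes, it is a Pythagorean triple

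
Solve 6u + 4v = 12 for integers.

Step 1: Check solvability.
gcd(6, 4) = 2
Since 2 divides 12, solutions exist.

Step 2: Apply extended Euclidean algorithm to find gcd.
We find integers such that 6*x0 + 4*y0 = 2

Step 3: Scale the particular solution.
Multiply by 12/2 = 6:
u = 6, v = -6

Step 4: Verify.
6*(6) + 4*(-6) = 12 = 12 ✓

u = 6, v = -6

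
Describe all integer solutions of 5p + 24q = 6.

Step 1: Compute gcd(5, 24) = 1.
Since 1 divides 6, solutions exist.

Step 2: Find a particular solution using extended Euclidean algorithm.
We get p₀ = 30, q₀ = -6.
Check: 5*30 + 24*-6 = 6 = 6 ✓

Step 3: Write the general solution.
p = 30 + (24/1)t = 30 + 24t
q = -6 - (5/1)t = -6 - 5t
for any integer t.

p = 30 + 24t, q = -6 - 5t for integer t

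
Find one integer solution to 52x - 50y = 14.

Step 1: Check solvability.
gcd(52, 50) = 2
Since 2 divides 14, solutions exist.

Step 2: Apply extended Euclidean algorithm to find gcd.
We find integers such that 52*x0 + 50*y0 = 2

Step 3: Scale the particular solution.
Multiply by 14/2 = 7:
x = 7, y = 7

Step 4: Verify.
52*(7) - 50*(7) = 14 = 14 ✓

x = 7, y = 7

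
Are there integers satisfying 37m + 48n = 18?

Step 1: Compute gcd(37, 48).
gcd(37, 48) = 1

Step 2: Check divisibility.
Does 1 divide 18? 18 = 1 x 18, so yes.

By the theorem on linear Diophantine equations, 37m + 48n = 18 has integer solutions if and only if gcd(37, 48) divides 18. Since 1 | 18, solutions exist.

Yes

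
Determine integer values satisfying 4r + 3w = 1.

Step 1: Check solvability.
gcd(4, 3) = 1
Since 1 divides 1, solutions exist.

Step 2: Apply extended Euclidean algorithm to find gcd.
We find integers such that 4*x0 + 3*y0 = 1

Step 3: Scale the particular solution.
Multiply by 1/1 = 1:
r = 1, w = -1

Step 4: Verify.
4*(1) + 3*(-1) = 1 = 1 ✓

r = 1, w = -1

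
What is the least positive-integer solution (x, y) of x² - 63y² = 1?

We seek the smallest positive integers (x, y) with x² - 63y² = 1, i.e., x² = 63y² + 1.
Try successive y values:
y = 1: x² = 63·1² + 1 = 64, x = 8 ✓

Verify: 8² - 63·1² = 64 - 63 = 1 ✓

x = 8, y = 1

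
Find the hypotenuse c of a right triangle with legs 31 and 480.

c² = a² + b² = 31² + 480² = 961 + 230400 = 231361
c = 481

481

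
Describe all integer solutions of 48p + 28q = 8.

Step 1: Compute gcd(48, 28) = 4.
Since 4 divides 8, solutions exist.

Step 2: Find a particular solution using extended Euclidean algorithm.
We get p₀ = 6, q₀ = -10.
Check: 48*6 + 28*-10 = 8 = 8 ✓

Step 3: Write the general solution.
p = 6 + (28/4)t = 6 + 7t
q = -10 - (48/4)t = -10 - 12t
for any integer t.

p = 6 + 7t, q = -10 - 12t for integer t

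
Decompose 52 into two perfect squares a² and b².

We need to find integers a, b > 0 such that a² + b² = 52.
Trying a = 4: b² = 52 - 4² = 52 - 16 = 36
b = 6
Check: 4² + 6² = 16 + 36 = 52 ✓

52 = 4² + 6²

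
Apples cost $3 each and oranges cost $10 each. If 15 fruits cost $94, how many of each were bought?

Let a = apples, o = oranges.
a + o = 15
3a + 10o = 94
Substitute o = 15 - a:
3a + 10(15 - a) = 94
(3 - 10)a = 94 - 150
-7a = -56
a = 8, o = 15 - 8 = 7

Apples: 8, Oranges: 7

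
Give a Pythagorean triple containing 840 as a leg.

We need the other leg and hypotenuse such that 840² + x² = c².
Take x = 682, c = 1082: 840² + 682² = 705600 + 465124 = 1170724 = 1082² ✓
Triple: (682, 840, 1082)

(682, 840, 1082)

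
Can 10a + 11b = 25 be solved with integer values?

Step 1: Compute gcd(10, 11).
gcd(10, 11) = 1

Step 2: Check divisibility.
Does 1 divide 25? 25 = 1 x 25, so yes.

By the theorem on linear Diophantine equations, 10a + 11b = 25 has integer solutions if and only if gcd(10, 11) divides 25. Since 1 | 25, solutions exist.

Yes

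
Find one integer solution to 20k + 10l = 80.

Step 1: Check solvability.
gcd(20, 10) = 10
Since 10 divides 80, solutions exist.

Step 2: Apply extended Euclidean algorithm to find gcd.
We find integers such that 20*x0 + 10*y0 = 10

Step 3: Scale the particular solution.
Multiply by 80/10 = 8:
k = 0, l = 8

Step 4: Verify.
20*(0) + 10*(8) = 80 = 80 ✓

k = 0, l = 8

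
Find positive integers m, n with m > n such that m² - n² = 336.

Factor: m² - n² = (m+n)(m-n) = 336.
We need two factors of 336 with the same parity.
Use m+n = 168 and m-n = 2 (product 168·2 = 336).
Adding: 2m = 170, so m = 85.
Subtracting: 2n = 166, so n = 83.
Check: 85² - 83² = 7225 - 6889 = 336 ✓

m = 85, n = 83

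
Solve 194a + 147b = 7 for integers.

Step 1: Check solvability.
gcd(194, 147) = 1
Since 1 divides 7, solutions exist.

Step 2: Apply extended Euclidean algorithm to find gcd.
We find integers such that 194*x0 + 147*y0 = 1

Step 3: Scale the particular solution.
Multiply by 7/1 = 7:
a = -175, b = 231

Step 4: Verify.
194*(-175) + 147*(231) = 7 = 7 ✓

a = -175, b = 231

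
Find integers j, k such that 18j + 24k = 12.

Step 1: Check solvability.
gcd(18, 24) = 6
Since 6 divides 12, solutions exist.

Step 2: Apply extended Euclidean algorithm to find gcd.
We find integers such that 18*x0 + 24*y0 = 6

Step 3: Scale the particular solution.
Multiply by 12/6 = 2:
j = -2, k = 2

Step 4: Verify.
18*(-2) + 24*(2) = 12 = 12 ✓

j = -2, k = 2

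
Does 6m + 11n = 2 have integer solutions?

Step 1: Compute gcd(6, 11).
gcd(6, 11) = 1

Step 2: Check divisibility.
Does 1 divide 2? 2 = 1 x 2, so yes.

By the theorem on linear Diophantine equations, 6m + 11n = 2 has integer solutions if and only if gcd(6, 11) divides 2. Since 1 | 2, solutions exist.

Yes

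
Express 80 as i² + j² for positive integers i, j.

We need to find integers i, j > 0 such that i² + j² = 80.
Trying i = 4: j² = 80 - 4² = 80 - 16 = 64
j = 8
Check: 4² + 8² = 16 + 64 = 80 ✓

80 = 4² + 8²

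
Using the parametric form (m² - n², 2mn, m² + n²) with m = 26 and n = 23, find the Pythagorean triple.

a = m² - n² = 26² - 23² = 676 - 529 = 147
b = 2mn = 2·26·23 = 1196
c = m² + n² = 676 + 529 = 1205
Verify: 147² + 1196² = 21609 + 1430416 = 1452025 = 1205² ✓

(147, 1196, 1205)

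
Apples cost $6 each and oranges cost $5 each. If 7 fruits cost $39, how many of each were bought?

Let a = apples, o = oranges.
a + o = 7
6a + 5o = 39
Substitute o = 7 - a:
6a + 5(7 - a) = 39
(6 - 5)a = 39 - 35
1a = 4
a = 4, o = 7 - 4 = 3

Apples: 4, Oranges: 3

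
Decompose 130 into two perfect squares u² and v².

We need to find integers u, v > 0 such that u² + v² = 130.
Trying u = 3: v² = 130 - 3² = 130 - 9 = 121
v = 11
Check: 3² + 11² = 9 + 121 = 130 ✓

130 = 3² + 11²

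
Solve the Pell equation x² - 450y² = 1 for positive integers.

We seek the smallest positive integers (x, y) with x² - 450y² = 1, i.e., x² = 450y² + 1.
Try successive y values:
y = 1: x² = 450·1² + 1 = 451, not a perfect square
y = 2: x² = 450·2² + 1 = 1801, not a perfect square
y = 3: x² = 450·3² + 1 = 4051, not a perfect square
... continuing the search (or via continued fractions) ...
y = 924: x² = 450·924² + 1 = 384199201, x = 19601 ✓

Verify: 19601² - 450·924² = 384199201 - 384199200 = 1 ✓

x = 19601, y = 924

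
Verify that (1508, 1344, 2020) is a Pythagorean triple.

Compute a² + b² = 1508² + 1344² = 2274064 + 1806336 = 4080400
Compute c² = 2020² = 4080400
Since 4080400 = 4080400, confirmed.

Yes, it is a Pythagorean triple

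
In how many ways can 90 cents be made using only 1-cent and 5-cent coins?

We need non-negative integers (x, y) with 1x + 5y = 90.
For each x from 0 to 90, check if (90 - 1x) is a non-negative multiple of 5.
Solutions (x, y): (0,18), (5,17), (10,16), (15,15), ...
Count: 19

19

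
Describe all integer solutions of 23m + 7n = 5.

Step 1: Compute gcd(23, 7) = 1.
Since 1 divides 5, solutions exist.

Step 2: Find a particular solution using extended Euclidean algorithm.
We get m₀ = -15, n₀ = 50.
Check: 23*-15 + 7*50 = 5 = 5 ✓

Step 3: Write the general solution.
m = -15 + (7/1)t = -15 + 7t
n = 50 - (23/1)t = 50 - 23t
for any integer t.

m = -15 + 7t, n = 50 - 23t for integer t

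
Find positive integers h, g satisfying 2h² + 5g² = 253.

Try small values of h and check whether (253 - 2h²)/5 is a perfect square.
h = 2: 2·2² = 8, so 5g² = 253 - 8 = 245, giving g² = 49, g = 7.
Check: 2·2² + 5·7² = 8 + 245 = 253 ✓

h = 2, g = 7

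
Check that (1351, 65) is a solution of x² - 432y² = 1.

Compute x² = 1351² = 1825201
Compute 432y² = 432·65² = 432·4225 = 1825200
x² - 432y² = 1825201 - 1825200 = 1
Since this equals 1, (1351, 65) is a solution.

Yes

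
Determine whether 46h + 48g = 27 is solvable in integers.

Step 1: Compute gcd(46, 48).
gcd(46, 48) = 2

Step 2: Check divisibility.
Does 2 divide 27? 27 = 2 x 13 + 1, so no.

By the theorem on linear Diophantine equations, 46h + 48g = 27 has integer solutions if and only if gcd(46, 48) divides 27. Since 2 does not divide 27, no solutions exist.

No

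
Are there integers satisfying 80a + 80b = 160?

Step 1: Compute gcd(80, 80).
gcd(80, 80) = 80

Step 2: Check divisibility.
Does 80 divide 160? 160 = 80 x 2, so yes.

By the theorem on linear Diophantine equations, 80a + 80b = 160 has integer solutions if and only if gcd(80, 80) divides 160. Since 80 | 160, solutions exist.

Yes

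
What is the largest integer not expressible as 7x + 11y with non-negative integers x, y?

For two coprime denominations a and b, the Frobenius number (largest value not representable as a non-negative combination) is ab - a - b.
Here gcd(7, 11) = 1, so they are coprime.
F(7, 11) = 7·11 - 7 - 11 = 77 - 18 = 59

59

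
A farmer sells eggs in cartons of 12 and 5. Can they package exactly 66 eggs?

We need non-negative a, b with 12a + 5b = 66.
gcd(12, 5) = 1 divides 66.
Try a = 3: 5b = 66 - 36 = 30, so b = 6.
One way: 3 cartons of 12 and 6 cartons of 5.

Yes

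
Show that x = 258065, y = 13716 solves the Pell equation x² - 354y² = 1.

Compute x² = 258065² = 66597544225
Compute 354y² = 354·13716² = 354·188128656 = 66597544224
x² - 354y² = 66597544225 - 66597544224 = 1
Since this equals 1, (258065, 13716) is a solution.

Yes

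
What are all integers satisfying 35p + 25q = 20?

Step 1: Compute gcd(35, 25) = 5.
Since 5 divides 20, solutions exist.

Step 2: Find a particular solution using extended Euclidean algorithm.
We get p₀ = -8, q₀ = 12.
Check: 35*-8 + 25*12 = 20 = 20 ✓

Step 3: Write the general solution.
p = -8 + (25/5)t = -8 + 5t
q = 12 - (35/5)t = 12 - 7t
for any integer t.

p = -8 + 5t, q = 12 - 7t for integer t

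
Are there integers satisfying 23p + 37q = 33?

Step 1: Compute gcd(23, 37).
gcd(23, 37) = 1

Step 2: Check divisibility.
Does 1 divide 33? 33 = 1 x 33, so yes.

By the theorem on linear Diophantine equations, 23p + 37q = 33 has integer solutions if and only if gcd(23, 37) divides 33. Since 1 | 33, solutions exist.

Yes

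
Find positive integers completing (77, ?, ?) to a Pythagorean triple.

We need the other leg and hypotenuse such that 77² + x² = c².
Take x = 36, c = 85: 77² + 36² = 5929 + 1296 = 7225 = 85² ✓
Triple: (77, 36, 85)

(77, 36, 85)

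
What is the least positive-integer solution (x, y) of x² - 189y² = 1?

We seek the smallest positive integers (x, y) with x² - 189y² = 1, i.e., x² = 189y² + 1.
Try successive y values:
y = 1: x² = 189·1² + 1 = 190, not a perfect square
y = 2: x² = 189·2² + 1 = 757, not a perfect square
y = 3: x² = 189·3² + 1 = 1702, not a perfect square
... continuing the search (or via continued fractions) ...
y = 4: x² = 189·4² + 1 = 3025, x = 55 ✓

Verify: 55² - 189·4² = 3025 - 3024 = 1 ✓

x = 55, y = 4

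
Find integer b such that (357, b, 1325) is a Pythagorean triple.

b² = c² - a² = 1325² - 357² = 1755625 - 127449 = 1628176
b = sqrt(1628176) = 1276

1276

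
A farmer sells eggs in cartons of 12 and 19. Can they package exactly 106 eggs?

We need non-negative a, b with 12a + 19b = 106.
gcd(12, 19) = 1 divides 106, but no a in [0, 8] gives non-negative b.

No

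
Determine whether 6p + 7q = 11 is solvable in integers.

Step 1: Compute gcd(6, 7).
gcd(6, 7) = 1

Step 2: Check divisibility.
Does 1 divide 11? 11 = 1 x 11, so yes.

By the theorem on linear Diophantine equations, 6p + 7q = 11 has integer solutions if and only if gcd(6, 7) divides 11. Since 1 | 11, solutions exist.

Yes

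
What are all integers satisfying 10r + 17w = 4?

Step 1: Compute gcd(10, 17) = 1.
Since 1 divides 4, solutions exist.

Step 2: Find a particular solution using extended Euclidean algorithm.
We get r₀ = -20, w₀ = 12.
Check: 10*-20 + 17*12 = 4 = 4 ✓

Step 3: Write the general solution.
r = -20 + (17/1)t = -20 + 17t
w = 12 - (10/1)t = 12 - 10t
for any integer t.

r = -20 + 17t, w = 12 - 10t for integer t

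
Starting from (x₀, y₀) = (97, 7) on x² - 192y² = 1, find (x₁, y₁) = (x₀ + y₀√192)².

Solutions to x² - Dy² = 1 are generated by powers of (x₀ + y₀√D).
The next solution satisfies x₁ + y₁√192 = (x₀ + y₀√192)², giving:
x₁ = x₀² + 192y₀² = 97² + 192·7² = 9409 + 9408 = 18817
y₁ = 2x₀y₀ = 2·97·7 = 1358

Verify: 18817² - 192·1358² = 354079489 - 354079488 = 1 ✓

x = 18817, y = 1358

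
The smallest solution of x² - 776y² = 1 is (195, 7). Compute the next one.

Solutions to x² - Dy² = 1 are generated by powers of (x₀ + y₀√D).
The next solution satisfies x₁ + y₁√776 = (x₀ + y₀√776)², giving:
x₁ = x₀² + 776y₀² = 195² + 776·7² = 38025 + 38024 = 76049
y₁ = 2x₀y₀ = 2·195·7 = 2730

Verify: 76049² - 776·2730² = 5783450401 - 5783450400 = 1 ✓

x = 76049, y = 2730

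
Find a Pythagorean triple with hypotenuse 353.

We need a² + b² = 353² = 124609.
Trying: 225² + 272² = 50625 + 73984 = 124609 ✓

(225, 272, 353)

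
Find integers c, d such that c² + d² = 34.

We need to find integers c, d > 0 such that c² + d² = 34.
Trying c = 3: d² = 34 - 3² = 34 - 9 = 25
d = 5
Check: 3² + 5² = 9 + 25 = 34 ✓

34 = 3² + 5²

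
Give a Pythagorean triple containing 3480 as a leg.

We need the other leg and hypotenuse such that 3480² + x² = c².
Take x = 3485, c = 4925: 3480² + 3485² = 12110400 + 12145225 = 24255625 = 4925² ✓
Triple: (3485, 3480, 4925)

(3485, 3480, 4925)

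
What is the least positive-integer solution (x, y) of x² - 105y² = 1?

We seek the smallest positive integers (x, y) with x² - 105y² = 1, i.e., x² = 105y² + 1.
Try successive y values:
y = 1: x² = 105·1² + 1 = 106, not a perfect square
y = 2: x² = 105·2² + 1 = 421, not a perfect square
y = 3: x² = 105·3² + 1 = 946, not a perfect square
... continuing the search (or via continued fractions) ...
y = 4: x² = 105·4² + 1 = 1681, x = 41 ✓

Verify: 41² - 105·4² = 1681 - 1680 = 1 ✓

x = 41, y = 4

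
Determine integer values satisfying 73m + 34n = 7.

Step 1: Check solvability.
gcd(73, 34) = 1
Since 1 divides 7, solutions exist.

Step 2: Apply extended Euclidean algorithm to find gcd.
We find integers such that 73*x0 + 34*y0 = 1

Step 3: Scale the particular solution.
Multiply by 7/1 = 7:
m = 49, n = -105

Step 4: Verify.
73*(49) + 34*(-105) = 7 = 7 ✓

m = 49, n = -105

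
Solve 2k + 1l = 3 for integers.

Step 1: Check solvability.
gcd(2, 1) = 1
Since 1 divides 3, solutions exist.

Step 2: Apply extended Euclidean algorithm to find gcd.
We find integers such that 2*x0 + 1*y0 = 1

Step 3: Scale the particular solution.
Multiply by 3/1 = 3:
k = 0, l = 3

Step 4: Verify.
2*(0) + 1*(3) = 3 = 3 ✓

k = 0, l = 3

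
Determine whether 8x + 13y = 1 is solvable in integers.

Step 1: Compute gcd(8, 13).
gcd(8, 13) = 1

Step 2: Check divisibility.
Does 1 divide 1? 1 = 1 x 1, so yes.

By the theorem on linear Diophantine equations, 8x + 13y = 1 has integer solutions if and only if gcd(8, 13) divides 1. Since 1 | 1, solutions exist.

Yes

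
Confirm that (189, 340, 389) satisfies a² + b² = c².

Compute a² + b² = 189² + 340² = 35721 + 115600 = 151321
Compute c² = 389² = 151321
Since 151321 = 151321, confirmed.

Yes, it is a Pythagorean triple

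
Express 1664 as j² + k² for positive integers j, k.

We need to find integers j, k > 0 such that j² + k² = 1664.
Trying j = 8: k² = 1664 - 8² = 1664 - 64 = 1600
k = 40
Check: 8² + 40² = 64 + 1600 = 1664 ✓

1664 = 8² + 40²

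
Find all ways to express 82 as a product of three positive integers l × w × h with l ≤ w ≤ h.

Iterate l from 1 to ⌊82^(1/3)⌋. For each l dividing 82, iterate w ≥ l with w dividing 82/l, and set h = 82/(l·w).
Triples found (2): (1×1×82), (1×2×41)

(1×1×82), (1×2×41)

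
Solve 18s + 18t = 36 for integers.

Step 1: Check solvability.
gcd(18, 18) = 18
Since 18 divides 36, solutions exist.

Step 2: Apply extended Euclidean algorithm to find gcd.
We find integers such that 18*x0 + 18*y0 = 18

Step 3: Scale the particular solution.
Multiply by 36/18 = 2:
s = 0, t = 2

Step 4: Verify.
18*(0) + 18*(2) = 36 = 36 ✓

s = 0, t = 2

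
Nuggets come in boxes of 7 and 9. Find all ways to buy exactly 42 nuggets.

We need non-negative integers (x, y) with 7x + 9y = 42.
For each x in 0..6, check if 42 - 7x is a non-negative multiple of 9.
x = 6: 9y = 0, y = 0 ✓

(6 boxes of 7, 0 boxes of 9)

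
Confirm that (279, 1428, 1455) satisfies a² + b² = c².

Compute a² + b² = 279² + 1428² = 77841 + 2039184 = 2117025
Compute c² = 1455² = 2117025
Since 2117025 = 2117025, confirmed.

Yes, it is a Pythagorean triple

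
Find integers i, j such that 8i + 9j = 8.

Step 1: Check solvability.
gcd(8, 9) = 1
Since 1 divides 8, solutions exist.

Step 2: Apply extended Euclidean algorithm to find gcd.
We find integers such that 8*x0 + 9*y0 = 1

Step 3: Scale the particular solution.
Multiply by 8/1 = 8:
i = -8, j = 8

Step 4: Verify.
8*(-8) + 9*(8) = 8 = 8 ✓

i = -8, j = 8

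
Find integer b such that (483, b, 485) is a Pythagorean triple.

b² = c² - a² = 485² - 483² = 235225 - 233289 = 1936
b = sqrt(1936) = 44

44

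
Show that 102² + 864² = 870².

Compute a² + b²:
102² + 864² = 10404 + 746496 = 756900
Compute c²:
870² = 756900
Since 756900 = 756900, it is a Pythagorean triple.

Yes, it is a Pythagorean triple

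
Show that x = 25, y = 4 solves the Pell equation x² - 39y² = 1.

Compute x² = 25² = 625
Compute 39y² = 39·4² = 39·16 = 624
x² - 39y² = 625 - 624 = 1
Since this equals 1, (25, 4) is a solution.

Yes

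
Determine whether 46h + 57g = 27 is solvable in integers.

Step 1: Compute gcd(46, 57).
gcd(46, 57) = 1

Step 2: Check divisibility.
Does 1 divide 27? 27 = 1 x 27, so yes.

By the theorem on linear Diophantine equations, 46h + 57g = 27 has integer solutions if and only if gcd(46, 57) divides 27. Since 1 | 27, solutions exist.

Yes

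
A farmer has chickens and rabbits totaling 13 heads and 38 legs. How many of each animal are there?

Let c = chickens, r = rabbits.
Heads: c + r = 13
Legs: 2c + 4r = 38
From the first equation, c = 13 - r. Substitute:
2(13 - r) + 4r = 38
26 + 2r = 38
r = (38 - 26)/2 = 6
c = 13 - 6 = 7

Chickens: 7, Rabbits: 6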